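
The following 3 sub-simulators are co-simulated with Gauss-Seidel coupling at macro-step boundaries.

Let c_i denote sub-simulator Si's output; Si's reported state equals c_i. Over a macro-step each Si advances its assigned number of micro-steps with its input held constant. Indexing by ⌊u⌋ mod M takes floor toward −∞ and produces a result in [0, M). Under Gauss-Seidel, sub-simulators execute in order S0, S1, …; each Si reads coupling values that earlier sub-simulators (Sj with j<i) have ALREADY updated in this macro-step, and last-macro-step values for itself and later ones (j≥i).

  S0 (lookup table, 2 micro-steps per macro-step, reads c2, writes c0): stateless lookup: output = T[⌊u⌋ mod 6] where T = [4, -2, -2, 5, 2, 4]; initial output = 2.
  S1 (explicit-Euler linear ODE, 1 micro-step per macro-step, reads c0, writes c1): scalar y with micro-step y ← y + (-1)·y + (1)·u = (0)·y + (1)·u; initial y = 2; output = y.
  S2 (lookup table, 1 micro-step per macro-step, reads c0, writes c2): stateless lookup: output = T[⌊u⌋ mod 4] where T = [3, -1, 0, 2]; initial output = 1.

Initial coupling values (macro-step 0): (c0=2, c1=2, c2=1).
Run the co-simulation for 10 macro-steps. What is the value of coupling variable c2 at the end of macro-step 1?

c2 at macro-step 1 = 0

macro 1: S0 reads c2=1 → after 2×micro: -2; S1 reads c0=-2 → after 1×micro: -2; S2 reads c0=-2 → after 1×micro: 0 ⇒ (c0=-2, c1=-2, c2=0)
macro 2: S0 reads c2=0 → after 2×micro: 4; S1 reads c0=4 → after 1×micro: 4; S2 reads c0=4 → after 1×micro: 3 ⇒ (c0=4, c1=4, c2=3)
macro 3: S0 reads c2=3 → after 2×micro: 5; S1 reads c0=5 → after 1×micro: 5; S2 reads c0=5 → after 1×micro: -1 ⇒ (c0=5, c1=5, c2=-1)
macro 4: S0 reads c2=-1 → after 2×micro: 4; S1 reads c0=4 → after 1×micro: 4; S2 reads c0=4 → after 1×micro: 3 ⇒ (c0=4, c1=4, c2=3)
macro 5: S0 reads c2=3 → after 2×micro: 5; S1 reads c0=5 → after 1×micro: 5; S2 reads c0=5 → after 1×micro: -1 ⇒ (c0=5, c1=5, c2=-1)
macro 6: S0 reads c2=-1 → after 2×micro: 4; S1 reads c0=4 → after 1×micro: 4; S2 reads c0=4 → after 1×micro: 3 ⇒ (c0=4, c1=4, c2=3)
macro 7: S0 reads c2=3 → after 2×micro: 5; S1 reads c0=5 → after 1×micro: 5; S2 reads c0=5 → after 1×micro: -1 ⇒ (c0=5, c1=5, c2=-1)
macro 8: S0 reads c2=-1 → after 2×micro: 4; S1 reads c0=4 → after 1×micro: 4; S2 reads c0=4 → after 1×micro: 3 ⇒ (c0=4, c1=4, c2=3)
macro 9: S0 reads c2=3 → after 2×micro: 5; S1 reads c0=5 → after 1×micro: 5; S2 reads c0=5 → after 1×micro: -1 ⇒ (c0=5, c1=5, c2=-1)
macro 10: S0 reads c2=-1 → after 2×micro: 4; S1 reads c0=4 → after 1×micro: 4; S2 reads c0=4 → after 1×micro: 3 ⇒ (c0=4, c1=4, c2=3)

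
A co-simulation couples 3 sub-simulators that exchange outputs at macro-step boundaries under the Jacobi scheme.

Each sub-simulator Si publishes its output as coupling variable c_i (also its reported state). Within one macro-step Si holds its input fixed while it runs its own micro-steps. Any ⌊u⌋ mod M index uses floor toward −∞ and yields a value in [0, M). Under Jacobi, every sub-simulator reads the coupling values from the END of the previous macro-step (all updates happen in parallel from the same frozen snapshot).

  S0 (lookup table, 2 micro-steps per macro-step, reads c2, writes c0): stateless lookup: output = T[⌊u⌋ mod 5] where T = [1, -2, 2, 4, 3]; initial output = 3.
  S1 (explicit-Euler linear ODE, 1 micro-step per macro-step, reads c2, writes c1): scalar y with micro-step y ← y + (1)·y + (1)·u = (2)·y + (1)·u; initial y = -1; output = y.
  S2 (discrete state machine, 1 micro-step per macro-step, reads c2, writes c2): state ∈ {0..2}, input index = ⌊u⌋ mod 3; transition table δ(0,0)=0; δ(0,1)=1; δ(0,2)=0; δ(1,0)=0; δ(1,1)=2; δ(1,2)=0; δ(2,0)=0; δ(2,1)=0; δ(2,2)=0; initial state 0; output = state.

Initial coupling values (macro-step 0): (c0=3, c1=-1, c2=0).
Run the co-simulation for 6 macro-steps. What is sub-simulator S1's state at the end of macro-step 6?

S1 state at macro-step 6 = -64

macro 1: S0 reads c2=0 → after 2×micro: 1; S1 reads c2=0 → after 1×micro: -2; S2 reads c2=0 → after 1×micro: 0 ⇒ (c0=1, c1=-2, c2=0)
macro 2: S0 reads c2=0 → after 2×micro: 1; S1 reads c2=0 → after 1×micro: -4; S2 reads c2=0 → after 1×micro: 0 ⇒ (c0=1, c1=-4, c2=0)
macro 3: S0 reads c2=0 → after 2×micro: 1; S1 reads c2=0 → after 1×micro: -8; S2 reads c2=0 → after 1×micro: 0 ⇒ (c0=1, c1=-8, c2=0)
macro 4: S0 reads c2=0 → after 2×micro: 1; S1 reads c2=0 → after 1×micro: -16; S2 reads c2=0 → after 1×micro: 0 ⇒ (c0=1, c1=-16, c2=0)
macro 5: S0 reads c2=0 → after 2×micro: 1; S1 reads c2=0 → after 1×micro: -32; S2 reads c2=0 → after 1×micro: 0 ⇒ (c0=1, c1=-32, c2=0)
macro 6: S0 reads c2=0 → after 2×micro: 1; S1 reads c2=0 → after 1×micro: -64; S2 reads c2=0 → after 1×micro: 0 ⇒ (c0=1, c1=-64, c2=0)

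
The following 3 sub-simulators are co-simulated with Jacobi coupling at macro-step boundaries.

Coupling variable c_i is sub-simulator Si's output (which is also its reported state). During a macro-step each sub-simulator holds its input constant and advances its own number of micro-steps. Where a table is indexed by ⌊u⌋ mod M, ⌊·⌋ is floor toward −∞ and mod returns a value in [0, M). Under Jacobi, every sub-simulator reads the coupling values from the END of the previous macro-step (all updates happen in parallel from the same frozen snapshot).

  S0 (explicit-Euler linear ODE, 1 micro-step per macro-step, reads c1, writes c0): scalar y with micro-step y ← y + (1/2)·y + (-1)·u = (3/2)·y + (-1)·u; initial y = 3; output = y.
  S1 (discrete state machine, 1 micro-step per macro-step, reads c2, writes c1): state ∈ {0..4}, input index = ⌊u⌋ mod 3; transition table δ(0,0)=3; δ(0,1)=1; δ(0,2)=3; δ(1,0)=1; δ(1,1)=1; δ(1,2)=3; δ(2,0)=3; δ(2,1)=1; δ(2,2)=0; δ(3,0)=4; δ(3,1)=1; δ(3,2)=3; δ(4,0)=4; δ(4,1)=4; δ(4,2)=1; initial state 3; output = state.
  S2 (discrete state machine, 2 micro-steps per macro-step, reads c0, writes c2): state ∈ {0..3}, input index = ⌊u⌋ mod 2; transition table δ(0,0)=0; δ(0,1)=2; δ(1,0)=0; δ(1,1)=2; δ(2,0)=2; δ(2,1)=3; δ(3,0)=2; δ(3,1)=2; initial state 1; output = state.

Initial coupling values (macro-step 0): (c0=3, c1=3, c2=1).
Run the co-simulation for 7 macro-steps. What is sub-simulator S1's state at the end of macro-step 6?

macro 1: S0 reads c1=3 → after 1×micro: 3/2; S1 reads c2=1 → after 1×micro: 1; S2 reads c0=3 → after 2×micro: 3 ⇒ (c0=3/2, c1=1, c2=3)
macro 2: S0 reads c1=1 → after 1×micro: 5/4; S1 reads c2=3 → after 1×micro: 1; S2 reads c0=3/2 → after 2×micro: 3 ⇒ (c0=5/4, c1=1, c2=3)
macro 3: S0 reads c1=1 → after 1×micro: 7/8; S1 reads c2=3 → after 1×micro: 1; S2 reads c0=5/4 → after 2×micro: 3 ⇒ (c0=7/8, c1=1, c2=3)
macro 4: S0 reads c1=1 → after 1×micro: 5/16; S1 reads c2=3 → after 1×micro: 1; S2 reads c0=7/8 → after 2×micro: 2 ⇒ (c0=5/16, c1=1, c2=2)
macro 5: S0 reads c1=1 → after 1×micro: -17/32; S1 reads c2=2 → after 1×micro: 3; S2 reads c0=5/16 → after 2×micro: 2 ⇒ (c0=-17/32, c1=3, c2=2)
macro 6: S0 reads c1=3 → after 1×micro: -243/64; S1 reads c2=2 → after 1×micro: 3; S2 reads c0=-17/32 → after 2×micro: 2 ⇒ (c0=-243/64, c1=3, c2=2)
macro 7: S0 reads c1=3 → after 1×micro: -1113/128; S1 reads c2=2 → after 1×micro: 3; S2 reads c0=-243/64 → after 2×micro: 2 ⇒ (c0=-1113/128, c1=3, c2=2)

S1 state at macro-step 6 = 3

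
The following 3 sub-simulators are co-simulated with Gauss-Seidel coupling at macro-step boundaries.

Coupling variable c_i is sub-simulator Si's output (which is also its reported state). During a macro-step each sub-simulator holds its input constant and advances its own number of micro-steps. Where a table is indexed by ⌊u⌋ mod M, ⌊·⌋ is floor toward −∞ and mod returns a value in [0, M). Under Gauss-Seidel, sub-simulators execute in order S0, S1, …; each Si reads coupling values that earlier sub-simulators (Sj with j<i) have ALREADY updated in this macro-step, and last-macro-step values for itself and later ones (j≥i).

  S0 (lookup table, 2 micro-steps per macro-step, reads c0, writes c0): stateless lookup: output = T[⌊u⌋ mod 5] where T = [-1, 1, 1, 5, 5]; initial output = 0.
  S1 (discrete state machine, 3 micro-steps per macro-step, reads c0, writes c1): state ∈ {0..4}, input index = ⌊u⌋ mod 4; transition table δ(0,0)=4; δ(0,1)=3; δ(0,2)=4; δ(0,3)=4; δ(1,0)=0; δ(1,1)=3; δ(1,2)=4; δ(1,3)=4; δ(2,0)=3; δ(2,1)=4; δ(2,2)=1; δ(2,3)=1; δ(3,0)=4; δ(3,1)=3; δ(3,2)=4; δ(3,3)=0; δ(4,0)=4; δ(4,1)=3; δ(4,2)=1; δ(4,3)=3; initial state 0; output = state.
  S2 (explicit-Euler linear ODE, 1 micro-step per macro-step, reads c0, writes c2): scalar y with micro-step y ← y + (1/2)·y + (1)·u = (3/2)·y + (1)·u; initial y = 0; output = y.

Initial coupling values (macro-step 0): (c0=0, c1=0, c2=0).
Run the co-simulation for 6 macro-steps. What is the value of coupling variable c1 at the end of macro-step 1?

c1 at macro-step 1 = 0

macro 1: S0 reads c0=0 → after 2×micro: -1; S1 reads c0=-1 → after 3×micro: 0; S2 reads c0=-1 → after 1×micro: -1 ⇒ (c0=-1, c1=0, c2=-1)
macro 2: S0 reads c0=-1 → after 2×micro: 5; S1 reads c0=5 → after 3×micro: 3; S2 reads c0=5 → after 1×micro: 7/2 ⇒ (c0=5, c1=3, c2=7/2)
macro 3: S0 reads c0=5 → after 2×micro: -1; S1 reads c0=-1 → after 3×micro: 3; S2 reads c0=-1 → after 1×micro: 17/4 ⇒ (c0=-1, c1=3, c2=17/4)
macro 4: S0 reads c0=-1 → after 2×micro: 5; S1 reads c0=5 → after 3×micro: 3; S2 reads c0=5 → after 1×micro: 91/8 ⇒ (c0=5, c1=3, c2=91/8)
macro 5: S0 reads c0=5 → after 2×micro: -1; S1 reads c0=-1 → after 3×micro: 3; S2 reads c0=-1 → after 1×micro: 257/16 ⇒ (c0=-1, c1=3, c2=257/16)
macro 6: S0 reads c0=-1 → after 2×micro: 5; S1 reads c0=5 → after 3×micro: 3; S2 reads c0=5 → after 1×micro: 931/32 ⇒ (c0=5, c1=3, c2=931/32)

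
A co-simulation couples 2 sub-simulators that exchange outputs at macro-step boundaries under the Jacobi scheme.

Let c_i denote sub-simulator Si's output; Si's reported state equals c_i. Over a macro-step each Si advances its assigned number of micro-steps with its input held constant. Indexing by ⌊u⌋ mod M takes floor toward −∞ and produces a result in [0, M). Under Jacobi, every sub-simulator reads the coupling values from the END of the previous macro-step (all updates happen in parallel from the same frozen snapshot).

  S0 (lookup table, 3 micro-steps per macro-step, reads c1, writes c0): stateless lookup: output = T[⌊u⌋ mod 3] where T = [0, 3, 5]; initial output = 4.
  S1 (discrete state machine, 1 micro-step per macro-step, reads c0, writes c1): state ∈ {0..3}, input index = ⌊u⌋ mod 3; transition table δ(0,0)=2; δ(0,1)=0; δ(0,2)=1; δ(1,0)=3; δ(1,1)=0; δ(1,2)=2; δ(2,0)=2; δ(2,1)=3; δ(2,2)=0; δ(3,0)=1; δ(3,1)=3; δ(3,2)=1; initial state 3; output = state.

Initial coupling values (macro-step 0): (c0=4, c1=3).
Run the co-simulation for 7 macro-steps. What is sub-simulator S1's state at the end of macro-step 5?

macro 1: S0 reads c1=3 → after 3×micro: 0; S1 reads c0=4 → after 1×micro: 3 ⇒ (c0=0, c1=3)
macro 2: S0 reads c1=3 → after 3×micro: 0; S1 reads c0=0 → after 1×micro: 1 ⇒ (c0=0, c1=1)
macro 3: S0 reads c1=1 → after 3×micro: 3; S1 reads c0=0 → after 1×micro: 3 ⇒ (c0=3, c1=3)
macro 4: S0 reads c1=3 → after 3×micro: 0; S1 reads c0=3 → after 1×micro: 1 ⇒ (c0=0, c1=1)
macro 5: S0 reads c1=1 → after 3×micro: 3; S1 reads c0=0 → after 1×micro: 3 ⇒ (c0=3, c1=3)
macro 6: S0 reads c1=3 → after 3×micro: 0; S1 reads c0=3 → after 1×micro: 1 ⇒ (c0=0, c1=1)
macro 7: S0 reads c1=1 → after 3×micro: 3; S1 reads c0=0 → after 1×micro: 3 ⇒ (c0=3, c1=3)

S1 state at macro-step 5 = 3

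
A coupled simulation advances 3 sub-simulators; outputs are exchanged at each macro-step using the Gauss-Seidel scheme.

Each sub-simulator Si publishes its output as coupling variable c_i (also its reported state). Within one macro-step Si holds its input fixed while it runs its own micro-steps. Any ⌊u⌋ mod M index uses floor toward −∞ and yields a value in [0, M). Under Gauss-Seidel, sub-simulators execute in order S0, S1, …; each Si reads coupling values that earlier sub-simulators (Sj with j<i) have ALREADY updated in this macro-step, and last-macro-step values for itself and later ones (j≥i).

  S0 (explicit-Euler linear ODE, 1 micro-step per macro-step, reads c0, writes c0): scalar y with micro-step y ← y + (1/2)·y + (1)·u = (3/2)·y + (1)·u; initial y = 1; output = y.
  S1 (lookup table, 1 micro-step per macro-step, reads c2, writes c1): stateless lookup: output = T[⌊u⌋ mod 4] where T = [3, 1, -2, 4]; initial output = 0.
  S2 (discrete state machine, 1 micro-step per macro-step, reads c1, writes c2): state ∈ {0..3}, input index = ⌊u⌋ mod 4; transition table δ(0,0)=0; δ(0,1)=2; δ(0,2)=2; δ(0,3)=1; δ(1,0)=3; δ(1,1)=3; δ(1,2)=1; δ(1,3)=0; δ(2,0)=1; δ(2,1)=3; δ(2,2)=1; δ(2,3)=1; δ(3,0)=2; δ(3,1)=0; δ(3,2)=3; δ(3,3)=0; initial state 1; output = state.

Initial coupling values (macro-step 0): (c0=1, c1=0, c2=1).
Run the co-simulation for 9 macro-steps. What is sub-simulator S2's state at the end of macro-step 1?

S2 state at macro-step 1 = 3

macro 1: S0 reads c0=1 → after 1×micro: 5/2; S1 reads c2=1 → after 1×micro: 1; S2 reads c1=1 → after 1×micro: 3 ⇒ (c0=5/2, c1=1, c2=3)
macro 2: S0 reads c0=5/2 → after 1×micro: 25/4; S1 reads c2=3 → after 1×micro: 4; S2 reads c1=4 → after 1×micro: 2 ⇒ (c0=25/4, c1=4, c2=2)
macro 3: S0 reads c0=25/4 → after 1×micro: 125/8; S1 reads c2=2 → after 1×micro: -2; S2 reads c1=-2 → after 1×micro: 1 ⇒ (c0=125/8, c1=-2, c2=1)
macro 4: S0 reads c0=125/8 → after 1×micro: 625/16; S1 reads c2=1 → after 1×micro: 1; S2 reads c1=1 → after 1×micro: 3 ⇒ (c0=625/16, c1=1, c2=3)
macro 5: S0 reads c0=625/16 → after 1×micro: 3125/32; S1 reads c2=3 → after 1×micro: 4; S2 reads c1=4 → after 1×micro: 2 ⇒ (c0=3125/32, c1=4, c2=2)
macro 6: S0 reads c0=3125/32 → after 1×micro: 15625/64; S1 reads c2=2 → after 1×micro: -2; S2 reads c1=-2 → after 1×micro: 1 ⇒ (c0=15625/64, c1=-2, c2=1)
macro 7: S0 reads c0=15625/64 → after 1×micro: 78125/128; S1 reads c2=1 → after 1×micro: 1; S2 reads c1=1 → after 1×micro: 3 ⇒ (c0=78125/128, c1=1, c2=3)
macro 8: S0 reads c0=78125/128 → after 1×micro: 390625/256; S1 reads c2=3 → after 1×micro: 4; S2 reads c1=4 → after 1×micro: 2 ⇒ (c0=390625/256, c1=4, c2=2)
macro 9: S0 reads c0=390625/256 → after 1×micro: 1953125/512; S1 reads c2=2 → after 1×micro: -2; S2 reads c1=-2 → after 1×micro: 1 ⇒ (c0=1953125/512, c1=-2, c2=1)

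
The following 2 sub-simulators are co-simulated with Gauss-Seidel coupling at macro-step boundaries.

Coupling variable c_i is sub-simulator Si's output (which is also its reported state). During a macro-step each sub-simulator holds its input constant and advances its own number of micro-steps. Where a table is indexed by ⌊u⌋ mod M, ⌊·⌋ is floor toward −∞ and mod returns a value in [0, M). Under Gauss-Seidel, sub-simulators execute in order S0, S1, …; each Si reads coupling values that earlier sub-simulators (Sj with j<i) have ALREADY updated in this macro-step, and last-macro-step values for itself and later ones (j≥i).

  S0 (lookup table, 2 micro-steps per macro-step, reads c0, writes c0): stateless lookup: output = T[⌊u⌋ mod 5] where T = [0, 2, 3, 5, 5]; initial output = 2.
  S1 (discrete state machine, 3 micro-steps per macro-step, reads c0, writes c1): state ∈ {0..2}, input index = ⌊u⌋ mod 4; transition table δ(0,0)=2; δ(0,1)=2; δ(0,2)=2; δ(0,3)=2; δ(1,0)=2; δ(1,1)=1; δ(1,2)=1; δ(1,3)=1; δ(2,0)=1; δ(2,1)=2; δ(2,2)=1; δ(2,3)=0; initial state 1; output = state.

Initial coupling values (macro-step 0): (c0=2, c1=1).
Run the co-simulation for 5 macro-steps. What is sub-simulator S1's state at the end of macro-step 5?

macro 1: S0 reads c0=2 → after 2×micro: 3; S1 reads c0=3 → after 3×micro: 1 ⇒ (c0=3, c1=1)
macro 2: S0 reads c0=3 → after 2×micro: 5; S1 reads c0=5 → after 3×micro: 1 ⇒ (c0=5, c1=1)
macro 3: S0 reads c0=5 → after 2×micro: 0; S1 reads c0=0 → after 3×micro: 2 ⇒ (c0=0, c1=2)
macro 4: S0 reads c0=0 → after 2×micro: 0; S1 reads c0=0 → after 3×micro: 1 ⇒ (c0=0, c1=1)
macro 5: S0 reads c0=0 → after 2×micro: 0; S1 reads c0=0 → after 3×micro: 2 ⇒ (c0=0, c1=2)

S1 state at macro-step 5 = 2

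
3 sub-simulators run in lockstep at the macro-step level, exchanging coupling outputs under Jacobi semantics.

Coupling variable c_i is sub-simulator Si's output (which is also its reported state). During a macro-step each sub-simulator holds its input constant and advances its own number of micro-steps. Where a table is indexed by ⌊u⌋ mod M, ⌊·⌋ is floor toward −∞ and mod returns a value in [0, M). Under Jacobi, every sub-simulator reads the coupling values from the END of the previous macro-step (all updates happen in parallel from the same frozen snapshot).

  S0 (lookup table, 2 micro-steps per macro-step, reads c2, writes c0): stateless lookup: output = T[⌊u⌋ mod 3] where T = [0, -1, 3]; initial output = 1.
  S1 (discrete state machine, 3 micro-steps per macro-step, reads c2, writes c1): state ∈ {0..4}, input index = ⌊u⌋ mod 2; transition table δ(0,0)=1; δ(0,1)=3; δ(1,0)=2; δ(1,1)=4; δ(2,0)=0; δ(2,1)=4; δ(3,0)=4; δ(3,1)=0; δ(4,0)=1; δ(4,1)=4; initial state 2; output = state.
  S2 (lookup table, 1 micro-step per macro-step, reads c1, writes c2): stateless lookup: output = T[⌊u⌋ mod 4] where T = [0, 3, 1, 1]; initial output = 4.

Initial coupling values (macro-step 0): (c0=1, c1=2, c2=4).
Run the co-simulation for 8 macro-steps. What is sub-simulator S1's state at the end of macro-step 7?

macro 1: S0 reads c2=4 → after 2×micro: -1; S1 reads c2=4 → after 3×micro: 2; S2 reads c1=2 → after 1×micro: 1 ⇒ (c0=-1, c1=2, c2=1)
macro 2: S0 reads c2=1 → after 2×micro: -1; S1 reads c2=1 → after 3×micro: 4; S2 reads c1=2 → after 1×micro: 1 ⇒ (c0=-1, c1=4, c2=1)
macro 3: S0 reads c2=1 → after 2×micro: -1; S1 reads c2=1 → after 3×micro: 4; S2 reads c1=4 → after 1×micro: 0 ⇒ (c0=-1, c1=4, c2=0)
macro 4: S0 reads c2=0 → after 2×micro: 0; S1 reads c2=0 → after 3×micro: 0; S2 reads c1=4 → after 1×micro: 0 ⇒ (c0=0, c1=0, c2=0)
macro 5: S0 reads c2=0 → after 2×micro: 0; S1 reads c2=0 → after 3×micro: 0; S2 reads c1=0 → after 1×micro: 0 ⇒ (c0=0, c1=0, c2=0)
macro 6: S0 reads c2=0 → after 2×micro: 0; S1 reads c2=0 → after 3×micro: 0; S2 reads c1=0 → after 1×micro: 0 ⇒ (c0=0, c1=0, c2=0)
macro 7: S0 reads c2=0 → after 2×micro: 0; S1 reads c2=0 → after 3×micro: 0; S2 reads c1=0 → after 1×micro: 0 ⇒ (c0=0, c1=0, c2=0)
macro 8: S0 reads c2=0 → after 2×micro: 0; S1 reads c2=0 → after 3×micro: 0; S2 reads c1=0 → after 1×micro: 0 ⇒ (c0=0, c1=0, c2=0)

S1 state at macro-step 7 = 0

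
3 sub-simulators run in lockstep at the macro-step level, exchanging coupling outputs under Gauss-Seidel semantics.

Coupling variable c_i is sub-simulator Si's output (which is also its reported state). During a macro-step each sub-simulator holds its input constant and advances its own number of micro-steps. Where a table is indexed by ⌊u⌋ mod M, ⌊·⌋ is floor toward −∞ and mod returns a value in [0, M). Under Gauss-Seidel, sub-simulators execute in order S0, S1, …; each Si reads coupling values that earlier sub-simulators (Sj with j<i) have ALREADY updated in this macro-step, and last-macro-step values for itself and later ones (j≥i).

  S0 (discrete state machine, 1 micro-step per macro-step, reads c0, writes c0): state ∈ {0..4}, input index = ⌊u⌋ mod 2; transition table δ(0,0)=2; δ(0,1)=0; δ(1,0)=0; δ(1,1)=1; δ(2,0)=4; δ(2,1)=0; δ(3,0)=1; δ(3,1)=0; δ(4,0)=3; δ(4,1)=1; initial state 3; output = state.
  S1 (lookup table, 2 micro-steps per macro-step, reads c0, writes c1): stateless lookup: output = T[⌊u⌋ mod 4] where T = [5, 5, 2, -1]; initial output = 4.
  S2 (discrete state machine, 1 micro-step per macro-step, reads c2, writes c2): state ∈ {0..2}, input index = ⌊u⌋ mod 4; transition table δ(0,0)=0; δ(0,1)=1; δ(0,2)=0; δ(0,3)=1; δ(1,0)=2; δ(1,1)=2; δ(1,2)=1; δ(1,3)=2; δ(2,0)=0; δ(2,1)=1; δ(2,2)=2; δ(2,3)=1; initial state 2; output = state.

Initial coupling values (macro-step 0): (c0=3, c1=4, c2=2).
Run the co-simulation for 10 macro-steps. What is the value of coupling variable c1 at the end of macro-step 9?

macro 1: S0 reads c0=3 → after 1×micro: 0; S1 reads c0=0 → after 2×micro: 5; S2 reads c2=2 → after 1×micro: 2 ⇒ (c0=0, c1=5, c2=2)
macro 2: S0 reads c0=0 → after 1×micro: 2; S1 reads c0=2 → after 2×micro: 2; S2 reads c2=2 → after 1×micro: 2 ⇒ (c0=2, c1=2, c2=2)
macro 3: S0 reads c0=2 → after 1×micro: 4; S1 reads c0=4 → after 2×micro: 5; S2 reads c2=2 → after 1×micro: 2 ⇒ (c0=4, c1=5, c2=2)
macro 4: S0 reads c0=4 → after 1×micro: 3; S1 reads c0=3 → after 2×micro: -1; S2 reads c2=2 → after 1×micro: 2 ⇒ (c0=3, c1=-1, c2=2)
macro 5: S0 reads c0=3 → after 1×micro: 0; S1 reads c0=0 → after 2×micro: 5; S2 reads c2=2 → after 1×micro: 2 ⇒ (c0=0, c1=5, c2=2)
macro 6: S0 reads c0=0 → after 1×micro: 2; S1 reads c0=2 → after 2×micro: 2; S2 reads c2=2 → after 1×micro: 2 ⇒ (c0=2, c1=2, c2=2)
macro 7: S0 reads c0=2 → after 1×micro: 4; S1 reads c0=4 → after 2×micro: 5; S2 reads c2=2 → after 1×micro: 2 ⇒ (c0=4, c1=5, c2=2)
macro 8: S0 reads c0=4 → after 1×micro: 3; S1 reads c0=3 → after 2×micro: -1; S2 reads c2=2 → after 1×micro: 2 ⇒ (c0=3, c1=-1, c2=2)
macro 9: S0 reads c0=3 → after 1×micro: 0; S1 reads c0=0 → after 2×micro: 5; S2 reads c2=2 → after 1×micro: 2 ⇒ (c0=0, c1=5, c2=2)
macro 10: S0 reads c0=0 → after 1×micro: 2; S1 reads c0=2 → after 2×micro: 2; S2 reads c2=2 → after 1×micro: 2 ⇒ (c0=2, c1=2, c2=2)

c1 at macro-step 9 = 5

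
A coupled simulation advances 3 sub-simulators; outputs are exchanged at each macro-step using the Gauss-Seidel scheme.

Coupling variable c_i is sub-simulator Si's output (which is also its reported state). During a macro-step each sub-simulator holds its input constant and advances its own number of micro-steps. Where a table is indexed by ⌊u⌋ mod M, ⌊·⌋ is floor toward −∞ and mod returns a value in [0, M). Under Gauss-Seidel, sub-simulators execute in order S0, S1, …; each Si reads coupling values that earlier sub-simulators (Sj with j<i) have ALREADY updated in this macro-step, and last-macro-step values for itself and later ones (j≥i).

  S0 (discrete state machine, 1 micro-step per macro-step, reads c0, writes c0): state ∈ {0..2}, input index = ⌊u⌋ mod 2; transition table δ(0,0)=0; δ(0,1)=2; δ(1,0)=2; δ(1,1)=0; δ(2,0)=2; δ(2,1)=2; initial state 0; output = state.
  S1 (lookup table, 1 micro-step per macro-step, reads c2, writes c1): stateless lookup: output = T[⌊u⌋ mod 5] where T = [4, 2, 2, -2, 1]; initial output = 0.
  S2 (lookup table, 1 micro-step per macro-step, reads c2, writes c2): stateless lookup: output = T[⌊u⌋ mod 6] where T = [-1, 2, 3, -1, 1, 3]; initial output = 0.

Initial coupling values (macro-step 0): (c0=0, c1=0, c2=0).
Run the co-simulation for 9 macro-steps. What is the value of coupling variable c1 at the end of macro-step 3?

macro 1: S0 reads c0=0 → after 1×micro: 0; S1 reads c2=0 → after 1×micro: 4; S2 reads c2=0 → after 1×micro: -1 ⇒ (c0=0, c1=4, c2=-1)
macro 2: S0 reads c0=0 → after 1×micro: 0; S1 reads c2=-1 → after 1×micro: 1; S2 reads c2=-1 → after 1×micro: 3 ⇒ (c0=0, c1=1, c2=3)
macro 3: S0 reads c0=0 → after 1×micro: 0; S1 reads c2=3 → after 1×micro: -2; S2 reads c2=3 → after 1×micro: -1 ⇒ (c0=0, c1=-2, c2=-1)
macro 4: S0 reads c0=0 → after 1×micro: 0; S1 reads c2=-1 → after 1×micro: 1; S2 reads c2=-1 → after 1×micro: 3 ⇒ (c0=0, c1=1, c2=3)
macro 5: S0 reads c0=0 → after 1×micro: 0; S1 reads c2=3 → after 1×micro: -2; S2 reads c2=3 → after 1×micro: -1 ⇒ (c0=0, c1=-2, c2=-1)
macro 6: S0 reads c0=0 → after 1×micro: 0; S1 reads c2=-1 → after 1×micro: 1; S2 reads c2=-1 → after 1×micro: 3 ⇒ (c0=0, c1=1, c2=3)
macro 7: S0 reads c0=0 → after 1×micro: 0; S1 reads c2=3 → after 1×micro: -2; S2 reads c2=3 → after 1×micro: -1 ⇒ (c0=0, c1=-2, c2=-1)
macro 8: S0 reads c0=0 → after 1×micro: 0; S1 reads c2=-1 → after 1×micro: 1; S2 reads c2=-1 → after 1×micro: 3 ⇒ (c0=0, c1=1, c2=3)
macro 9: S0 reads c0=0 → after 1×micro: 0; S1 reads c2=3 → after 1×micro: -2; S2 reads c2=3 → after 1×micro: -1 ⇒ (c0=0, c1=-2, c2=-1)

c1 at macro-step 3 = -2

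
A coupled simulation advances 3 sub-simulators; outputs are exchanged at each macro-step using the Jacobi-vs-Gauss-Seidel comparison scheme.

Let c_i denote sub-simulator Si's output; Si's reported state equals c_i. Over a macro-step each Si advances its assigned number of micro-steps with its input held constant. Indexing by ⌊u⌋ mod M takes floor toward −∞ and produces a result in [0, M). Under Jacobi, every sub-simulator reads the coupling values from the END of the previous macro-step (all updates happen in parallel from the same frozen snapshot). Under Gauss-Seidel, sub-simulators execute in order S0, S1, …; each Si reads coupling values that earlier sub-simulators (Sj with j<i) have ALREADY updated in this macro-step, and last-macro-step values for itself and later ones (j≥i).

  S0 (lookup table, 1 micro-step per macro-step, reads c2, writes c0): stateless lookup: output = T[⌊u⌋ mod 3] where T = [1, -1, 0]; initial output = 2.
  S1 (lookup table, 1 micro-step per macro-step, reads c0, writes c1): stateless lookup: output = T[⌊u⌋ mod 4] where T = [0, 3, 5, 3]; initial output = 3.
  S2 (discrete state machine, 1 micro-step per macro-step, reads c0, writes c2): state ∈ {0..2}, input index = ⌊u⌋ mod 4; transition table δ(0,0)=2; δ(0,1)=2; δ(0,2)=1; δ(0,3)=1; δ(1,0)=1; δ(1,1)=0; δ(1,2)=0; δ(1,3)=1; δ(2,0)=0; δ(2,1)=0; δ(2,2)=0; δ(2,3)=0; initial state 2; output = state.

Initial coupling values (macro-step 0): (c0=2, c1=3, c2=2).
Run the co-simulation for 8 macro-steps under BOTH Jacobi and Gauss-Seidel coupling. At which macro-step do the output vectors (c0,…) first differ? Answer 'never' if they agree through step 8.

first divergence at macro-step: 1

[Jacobi] macro 1: S0 reads c2=2 → after 1×micro: 0; S1 reads c0=2 → after 1×micro: 5; S2 reads c0=2 → after 1×micro: 0 ⇒ (c0=0, c1=5, c2=0)
[Jacobi] macro 2: S0 reads c2=0 → after 1×micro: 1; S1 reads c0=0 → after 1×micro: 0; S2 reads c0=0 → after 1×micro: 2 ⇒ (c0=1, c1=0, c2=2)
[Jacobi] macro 3: S0 reads c2=2 → after 1×micro: 0; S1 reads c0=1 → after 1×micro: 3; S2 reads c0=1 → after 1×micro: 0 ⇒ (c0=0, c1=3, c2=0)
[Jacobi] macro 4: S0 reads c2=0 → after 1×micro: 1; S1 reads c0=0 → after 1×micro: 0; S2 reads c0=0 → after 1×micro: 2 ⇒ (c0=1, c1=0, c2=2)
[Jacobi] macro 5: S0 reads c2=2 → after 1×micro: 0; S1 reads c0=1 → after 1×micro: 3; S2 reads c0=1 → after 1×micro: 0 ⇒ (c0=0, c1=3, c2=0)
[Jacobi] macro 6: S0 reads c2=0 → after 1×micro: 1; S1 reads c0=0 → after 1×micro: 0; S2 reads c0=0 → after 1×micro: 2 ⇒ (c0=1, c1=0, c2=2)
[Jacobi] macro 7: S0 reads c2=2 → after 1×micro: 0; S1 reads c0=1 → after 1×micro: 3; S2 reads c0=1 → after 1×micro: 0 ⇒ (c0=0, c1=3, c2=0)
[Jacobi] macro 8: S0 reads c2=0 → after 1×micro: 1; S1 reads c0=0 → after 1×micro: 0; S2 reads c0=0 → after 1×micro: 2 ⇒ (c0=1, c1=0, c2=2)
[Gauss-Seidel] macro 1: S0 reads c2=2 → after 1×micro: 0; S1 reads c0=0 → after 1×micro: 0; S2 reads c0=0 → after 1×micro: 0 ⇒ (c0=0, c1=0, c2=0)
[Gauss-Seidel] macro 2: S0 reads c2=0 → after 1×micro: 1; S1 reads c0=1 → after 1×micro: 3; S2 reads c0=1 → after 1×micro: 2 ⇒ (c0=1, c1=3, c2=2)
[Gauss-Seidel] macro 3: S0 reads c2=2 → after 1×micro: 0; S1 reads c0=0 → after 1×micro: 0; S2 reads c0=0 → after 1×micro: 0 ⇒ (c0=0, c1=0, c2=0)
[Gauss-Seidel] macro 4: S0 reads c2=0 → after 1×micro: 1; S1 reads c0=1 → after 1×micro: 3; S2 reads c0=1 → after 1×micro: 2 ⇒ (c0=1, c1=3, c2=2)
[Gauss-Seidel] macro 5: S0 reads c2=2 → after 1×micro: 0; S1 reads c0=0 → after 1×micro: 0; S2 reads c0=0 → after 1×micro: 0 ⇒ (c0=0, c1=0, c2=0)
[Gauss-Seidel] macro 6: S0 reads c2=0 → after 1×micro: 1; S1 reads c0=1 → after 1×micro: 3; S2 reads c0=1 → after 1×micro: 2 ⇒ (c0=1, c1=3, c2=2)
[Gauss-Seidel] macro 7: S0 reads c2=2 → after 1×micro: 0; S1 reads c0=0 → after 1×micro: 0; S2 reads c0=0 → after 1×micro: 0 ⇒ (c0=0, c1=0, c2=0)
[Gauss-Seidel] macro 8: S0 reads c2=0 → after 1×micro: 1; S1 reads c0=1 → after 1×micro: 3; S2 reads c0=1 → after 1×micro: 2 ⇒ (c0=1, c1=3, c2=2)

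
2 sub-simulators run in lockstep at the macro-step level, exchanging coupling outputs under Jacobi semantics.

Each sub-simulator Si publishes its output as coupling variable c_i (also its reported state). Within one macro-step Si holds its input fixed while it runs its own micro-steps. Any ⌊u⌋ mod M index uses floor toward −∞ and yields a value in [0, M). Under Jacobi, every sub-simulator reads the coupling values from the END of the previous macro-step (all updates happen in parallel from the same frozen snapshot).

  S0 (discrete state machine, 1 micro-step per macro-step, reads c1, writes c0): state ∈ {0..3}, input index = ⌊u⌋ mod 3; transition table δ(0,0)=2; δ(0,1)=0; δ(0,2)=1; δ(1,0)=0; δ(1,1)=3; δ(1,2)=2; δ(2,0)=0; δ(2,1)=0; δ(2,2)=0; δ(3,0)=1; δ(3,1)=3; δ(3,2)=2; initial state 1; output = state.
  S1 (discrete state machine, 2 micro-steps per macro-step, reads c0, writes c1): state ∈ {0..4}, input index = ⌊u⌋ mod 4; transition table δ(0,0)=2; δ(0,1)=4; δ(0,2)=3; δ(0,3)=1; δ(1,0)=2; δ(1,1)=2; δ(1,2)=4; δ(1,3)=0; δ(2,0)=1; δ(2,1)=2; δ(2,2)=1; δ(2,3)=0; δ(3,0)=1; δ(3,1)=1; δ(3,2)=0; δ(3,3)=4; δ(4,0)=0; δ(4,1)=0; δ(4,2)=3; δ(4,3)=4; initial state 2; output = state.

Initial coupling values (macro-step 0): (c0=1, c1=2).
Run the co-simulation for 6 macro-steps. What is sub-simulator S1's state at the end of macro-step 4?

S1 state at macro-step 4 = 2

macro 1: S0 reads c1=2 → after 1×micro: 2; S1 reads c0=1 → after 2×micro: 2 ⇒ (c0=2, c1=2)
macro 2: S0 reads c1=2 → after 1×micro: 0; S1 reads c0=2 → after 2×micro: 4 ⇒ (c0=0, c1=4)
macro 3: S0 reads c1=4 → after 1×micro: 0; S1 reads c0=0 → after 2×micro: 2 ⇒ (c0=0, c1=2)
macro 4: S0 reads c1=2 → after 1×micro: 1; S1 reads c0=0 → after 2×micro: 2 ⇒ (c0=1, c1=2)
macro 5: S0 reads c1=2 → after 1×micro: 2; S1 reads c0=1 → after 2×micro: 2 ⇒ (c0=2, c1=2)
macro 6: S0 reads c1=2 → after 1×micro: 0; S1 reads c0=2 → after 2×micro: 4 ⇒ (c0=0, c1=4)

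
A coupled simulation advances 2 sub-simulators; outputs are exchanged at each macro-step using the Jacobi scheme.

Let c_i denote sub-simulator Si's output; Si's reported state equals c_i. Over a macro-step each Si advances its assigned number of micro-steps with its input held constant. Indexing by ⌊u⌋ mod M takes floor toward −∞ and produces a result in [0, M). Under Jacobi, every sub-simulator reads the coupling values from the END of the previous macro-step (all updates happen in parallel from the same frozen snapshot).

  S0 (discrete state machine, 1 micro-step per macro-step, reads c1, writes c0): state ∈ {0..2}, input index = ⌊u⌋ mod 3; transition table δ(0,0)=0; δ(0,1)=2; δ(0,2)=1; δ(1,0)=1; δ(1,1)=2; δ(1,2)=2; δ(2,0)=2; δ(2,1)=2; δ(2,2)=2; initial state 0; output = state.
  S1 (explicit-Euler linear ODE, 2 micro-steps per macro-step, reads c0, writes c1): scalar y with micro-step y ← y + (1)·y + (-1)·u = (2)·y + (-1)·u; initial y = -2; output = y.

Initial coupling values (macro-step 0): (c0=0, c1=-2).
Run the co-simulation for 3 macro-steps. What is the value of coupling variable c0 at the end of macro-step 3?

c0 at macro-step 3 = 2

macro 1: S0 reads c1=-2 → after 1×micro: 2; S1 reads c0=0 → after 2×micro: -8 ⇒ (c0=2, c1=-8)
macro 2: S0 reads c1=-8 → after 1×micro: 2; S1 reads c0=2 → after 2×micro: -38 ⇒ (c0=2, c1=-38)
macro 3: S0 reads c1=-38 → after 1×micro: 2; S1 reads c0=2 → after 2×micro: -158 ⇒ (c0=2, c1=-158)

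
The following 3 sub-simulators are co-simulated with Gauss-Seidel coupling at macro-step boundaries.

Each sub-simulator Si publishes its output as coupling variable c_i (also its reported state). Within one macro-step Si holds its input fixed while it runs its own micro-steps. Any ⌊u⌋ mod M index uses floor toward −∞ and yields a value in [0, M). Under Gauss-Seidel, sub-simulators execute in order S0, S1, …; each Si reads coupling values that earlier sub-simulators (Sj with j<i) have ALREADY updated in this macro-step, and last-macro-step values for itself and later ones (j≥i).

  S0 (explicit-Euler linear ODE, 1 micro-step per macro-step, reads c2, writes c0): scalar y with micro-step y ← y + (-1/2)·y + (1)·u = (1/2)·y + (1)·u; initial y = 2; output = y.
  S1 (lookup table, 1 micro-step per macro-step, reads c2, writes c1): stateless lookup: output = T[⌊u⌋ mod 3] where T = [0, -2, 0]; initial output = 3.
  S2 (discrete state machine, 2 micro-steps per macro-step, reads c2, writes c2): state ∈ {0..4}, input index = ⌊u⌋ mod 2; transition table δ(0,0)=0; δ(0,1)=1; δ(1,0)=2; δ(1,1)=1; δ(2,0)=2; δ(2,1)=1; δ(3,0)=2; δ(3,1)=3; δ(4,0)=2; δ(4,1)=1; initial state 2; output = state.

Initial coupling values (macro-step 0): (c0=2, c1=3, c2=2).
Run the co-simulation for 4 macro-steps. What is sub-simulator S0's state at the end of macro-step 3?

macro 1: S0 reads c2=2 → after 1×micro: 3; S1 reads c2=2 → after 1×micro: 0; S2 reads c2=2 → after 2×micro: 2 ⇒ (c0=3, c1=0, c2=2)
macro 2: S0 reads c2=2 → after 1×micro: 7/2; S1 reads c2=2 → after 1×micro: 0; S2 reads c2=2 → after 2×micro: 2 ⇒ (c0=7/2, c1=0, c2=2)
macro 3: S0 reads c2=2 → after 1×micro: 15/4; S1 reads c2=2 → after 1×micro: 0; S2 reads c2=2 → after 2×micro: 2 ⇒ (c0=15/4, c1=0, c2=2)
macro 4: S0 reads c2=2 → after 1×micro: 31/8; S1 reads c2=2 → after 1×micro: 0; S2 reads c2=2 → after 2×micro: 2 ⇒ (c0=31/8, c1=0, c2=2)

S0 state at macro-step 3 = 15/4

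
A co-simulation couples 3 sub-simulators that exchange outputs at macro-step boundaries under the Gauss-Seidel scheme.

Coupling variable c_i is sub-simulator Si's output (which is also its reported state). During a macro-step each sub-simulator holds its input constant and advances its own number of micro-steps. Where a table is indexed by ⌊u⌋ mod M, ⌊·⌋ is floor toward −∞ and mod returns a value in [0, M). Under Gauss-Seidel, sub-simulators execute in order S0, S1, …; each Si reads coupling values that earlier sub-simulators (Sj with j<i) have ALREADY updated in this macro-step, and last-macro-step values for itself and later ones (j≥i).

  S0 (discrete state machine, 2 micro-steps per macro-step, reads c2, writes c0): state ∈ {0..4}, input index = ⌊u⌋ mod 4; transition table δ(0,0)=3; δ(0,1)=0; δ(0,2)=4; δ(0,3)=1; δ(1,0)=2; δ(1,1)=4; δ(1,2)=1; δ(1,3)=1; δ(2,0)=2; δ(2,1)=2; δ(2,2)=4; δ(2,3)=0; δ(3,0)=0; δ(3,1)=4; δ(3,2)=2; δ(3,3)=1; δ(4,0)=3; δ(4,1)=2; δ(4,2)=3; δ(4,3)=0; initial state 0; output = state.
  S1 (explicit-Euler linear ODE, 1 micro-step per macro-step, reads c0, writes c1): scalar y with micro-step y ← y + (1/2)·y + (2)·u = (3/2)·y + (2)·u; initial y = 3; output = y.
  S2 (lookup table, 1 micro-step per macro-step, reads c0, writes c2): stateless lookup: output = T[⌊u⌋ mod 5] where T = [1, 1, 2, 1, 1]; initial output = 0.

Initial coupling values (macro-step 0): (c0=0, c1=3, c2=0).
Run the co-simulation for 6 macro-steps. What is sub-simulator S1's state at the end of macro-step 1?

S1 state at macro-step 1 = 9/2

macro 1: S0 reads c2=0 → after 2×micro: 0; S1 reads c0=0 → after 1×micro: 9/2; S2 reads c0=0 → after 1×micro: 1 ⇒ (c0=0, c1=9/2, c2=1)
macro 2: S0 reads c2=1 → after 2×micro: 0; S1 reads c0=0 → after 1×micro: 27/4; S2 reads c0=0 → after 1×micro: 1 ⇒ (c0=0, c1=27/4, c2=1)
macro 3: S0 reads c2=1 → after 2×micro: 0; S1 reads c0=0 → after 1×micro: 81/8; S2 reads c0=0 → after 1×micro: 1 ⇒ (c0=0, c1=81/8, c2=1)
macro 4: S0 reads c2=1 → after 2×micro: 0; S1 reads c0=0 → after 1×micro: 243/16; S2 reads c0=0 → after 1×micro: 1 ⇒ (c0=0, c1=243/16, c2=1)
macro 5: S0 reads c2=1 → after 2×micro: 0; S1 reads c0=0 → after 1×micro: 729/32; S2 reads c0=0 → after 1×micro: 1 ⇒ (c0=0, c1=729/32, c2=1)
macro 6: S0 reads c2=1 → after 2×micro: 0; S1 reads c0=0 → after 1×micro: 2187/64; S2 reads c0=0 → after 1×micro: 1 ⇒ (c0=0, c1=2187/64, c2=1)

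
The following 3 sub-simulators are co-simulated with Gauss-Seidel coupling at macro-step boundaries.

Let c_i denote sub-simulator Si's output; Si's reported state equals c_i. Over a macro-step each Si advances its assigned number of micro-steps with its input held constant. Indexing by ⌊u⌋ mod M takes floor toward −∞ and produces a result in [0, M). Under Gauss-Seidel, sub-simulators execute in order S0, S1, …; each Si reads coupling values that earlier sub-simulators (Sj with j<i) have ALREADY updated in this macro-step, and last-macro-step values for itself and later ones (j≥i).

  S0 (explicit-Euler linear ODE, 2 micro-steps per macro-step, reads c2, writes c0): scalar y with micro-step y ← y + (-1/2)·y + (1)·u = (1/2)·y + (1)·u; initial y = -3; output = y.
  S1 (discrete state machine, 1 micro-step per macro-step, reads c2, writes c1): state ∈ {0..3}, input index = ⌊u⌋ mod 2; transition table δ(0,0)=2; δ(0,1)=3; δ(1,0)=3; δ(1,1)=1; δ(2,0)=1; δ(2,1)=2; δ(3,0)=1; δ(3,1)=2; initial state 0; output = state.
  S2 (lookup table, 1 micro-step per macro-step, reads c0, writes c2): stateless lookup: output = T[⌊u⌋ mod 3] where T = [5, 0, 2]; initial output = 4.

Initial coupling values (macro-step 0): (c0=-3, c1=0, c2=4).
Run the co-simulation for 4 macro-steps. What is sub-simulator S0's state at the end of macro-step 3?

S0 state at macro-step 3 = 69/64

macro 1: S0 reads c2=4 → after 2×micro: 21/4; S1 reads c2=4 → after 1×micro: 2; S2 reads c0=21/4 → after 1×micro: 2 ⇒ (c0=21/4, c1=2, c2=2)
macro 2: S0 reads c2=2 → after 2×micro: 69/16; S1 reads c2=2 → after 1×micro: 1; S2 reads c0=69/16 → after 1×micro: 0 ⇒ (c0=69/16, c1=1, c2=0)
macro 3: S0 reads c2=0 → after 2×micro: 69/64; S1 reads c2=0 → after 1×micro: 3; S2 reads c0=69/64 → after 1×micro: 0 ⇒ (c0=69/64, c1=3, c2=0)
macro 4: S0 reads c2=0 → after 2×micro: 69/256; S1 reads c2=0 → after 1×micro: 1; S2 reads c0=69/256 → after 1×micro: 5 ⇒ (c0=69/256, c1=1, c2=5)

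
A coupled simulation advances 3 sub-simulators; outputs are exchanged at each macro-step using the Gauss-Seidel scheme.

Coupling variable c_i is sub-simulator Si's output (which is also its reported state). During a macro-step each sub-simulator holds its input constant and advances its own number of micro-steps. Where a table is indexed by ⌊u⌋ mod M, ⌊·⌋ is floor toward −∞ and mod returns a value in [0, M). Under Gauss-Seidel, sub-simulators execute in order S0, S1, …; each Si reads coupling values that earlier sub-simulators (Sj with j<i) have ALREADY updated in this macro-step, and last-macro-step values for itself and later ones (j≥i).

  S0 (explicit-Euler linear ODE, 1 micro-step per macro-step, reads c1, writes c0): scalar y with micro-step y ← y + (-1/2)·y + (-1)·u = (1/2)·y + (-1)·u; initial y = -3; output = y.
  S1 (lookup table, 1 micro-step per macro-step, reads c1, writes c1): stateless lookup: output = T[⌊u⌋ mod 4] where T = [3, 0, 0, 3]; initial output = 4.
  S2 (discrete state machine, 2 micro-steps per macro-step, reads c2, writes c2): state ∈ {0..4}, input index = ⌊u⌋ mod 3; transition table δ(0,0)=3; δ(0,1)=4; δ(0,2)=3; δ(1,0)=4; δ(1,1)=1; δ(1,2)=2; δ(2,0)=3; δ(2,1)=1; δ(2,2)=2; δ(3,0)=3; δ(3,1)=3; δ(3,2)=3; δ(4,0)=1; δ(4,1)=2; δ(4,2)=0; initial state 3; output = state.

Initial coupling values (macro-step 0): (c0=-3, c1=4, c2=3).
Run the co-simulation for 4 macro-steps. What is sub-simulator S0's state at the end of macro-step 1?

S0 state at macro-step 1 = -11/2

macro 1: S0 reads c1=4 → after 1×micro: -11/2; S1 reads c1=4 → after 1×micro: 3; S2 reads c2=3 → after 2×micro: 3 ⇒ (c0=-11/2, c1=3, c2=3)
macro 2: S0 reads c1=3 → after 1×micro: -23/4; S1 reads c1=3 → after 1×micro: 3; S2 reads c2=3 → after 2×micro: 3 ⇒ (c0=-23/4, c1=3, c2=3)
macro 3: S0 reads c1=3 → after 1×micro: -47/8; S1 reads c1=3 → after 1×micro: 3; S2 reads c2=3 → after 2×micro: 3 ⇒ (c0=-47/8, c1=3, c2=3)
macro 4: S0 reads c1=3 → after 1×micro: -95/16; S1 reads c1=3 → after 1×micro: 3; S2 reads c2=3 → after 2×micro: 3 ⇒ (c0=-95/16, c1=3, c2=3)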